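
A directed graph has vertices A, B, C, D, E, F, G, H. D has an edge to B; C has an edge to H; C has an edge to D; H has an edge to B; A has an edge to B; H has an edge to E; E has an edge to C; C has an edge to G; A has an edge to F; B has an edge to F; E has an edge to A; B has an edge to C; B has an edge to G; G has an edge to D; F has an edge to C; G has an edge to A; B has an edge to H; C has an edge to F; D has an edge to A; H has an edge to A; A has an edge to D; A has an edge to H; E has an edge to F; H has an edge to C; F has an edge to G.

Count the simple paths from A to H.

12

A→B→C→H
A→B→F→C→H
A→B→H
A→D→B→C→H
A→D→B→F→C→H
A→D→B→H
A→F→C→D→B→H
A→F→C→G→D→B→H
A→F→C→H
A→F→G→D→B→C→H
A→F→G→D→B→H
A→H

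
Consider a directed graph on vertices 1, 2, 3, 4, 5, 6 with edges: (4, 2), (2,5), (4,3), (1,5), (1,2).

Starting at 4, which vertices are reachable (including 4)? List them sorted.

Start at 4.
Its neighbours: 2, 3.
Then their neighbours: 5.
Nothing further is reachable.

2, 3, 4, 5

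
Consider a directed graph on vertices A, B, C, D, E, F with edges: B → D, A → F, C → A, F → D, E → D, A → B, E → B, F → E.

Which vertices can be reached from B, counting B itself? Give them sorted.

Start at B.
Its neighbours: D.
Nothing further is reachable.

B, D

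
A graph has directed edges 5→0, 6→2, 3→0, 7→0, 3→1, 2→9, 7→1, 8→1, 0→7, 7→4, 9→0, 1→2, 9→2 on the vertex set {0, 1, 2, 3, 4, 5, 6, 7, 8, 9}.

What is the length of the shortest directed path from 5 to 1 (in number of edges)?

3

Distance 0: 5.
Distance 1: 0.
Distance 2: 7.
Distance 3: 1, 4 — contains 1.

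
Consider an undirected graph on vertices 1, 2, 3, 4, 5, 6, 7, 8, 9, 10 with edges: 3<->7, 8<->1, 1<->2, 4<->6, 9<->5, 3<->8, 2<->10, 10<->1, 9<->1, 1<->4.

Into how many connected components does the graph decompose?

From 1: component {1, 2, 3, 4, 5, 6, 7, 8, 9, 10}.
That's 1 component.

1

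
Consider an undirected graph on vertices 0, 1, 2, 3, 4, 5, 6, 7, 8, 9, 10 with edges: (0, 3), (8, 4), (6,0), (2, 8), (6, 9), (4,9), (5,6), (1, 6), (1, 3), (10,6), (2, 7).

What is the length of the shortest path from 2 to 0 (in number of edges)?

5

Distance 0: 2.
Distance 1: 7, 8.
Distance 2: 4.
Distance 3: 9.
Distance 4: 6.
Distance 5: 0, 1, 5, 10 — contains 0.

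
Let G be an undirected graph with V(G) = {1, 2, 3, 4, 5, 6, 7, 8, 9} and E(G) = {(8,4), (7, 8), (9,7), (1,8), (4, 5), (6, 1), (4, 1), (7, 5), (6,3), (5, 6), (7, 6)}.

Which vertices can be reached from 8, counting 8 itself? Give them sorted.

1, 3, 4, 5, 6, 7, 8, 9

Start at 8.
Its neighbours: 1, 4, 7.
Then their neighbours: 5, 6, 9.
Then next layer: 3.
Nothing further is reachable.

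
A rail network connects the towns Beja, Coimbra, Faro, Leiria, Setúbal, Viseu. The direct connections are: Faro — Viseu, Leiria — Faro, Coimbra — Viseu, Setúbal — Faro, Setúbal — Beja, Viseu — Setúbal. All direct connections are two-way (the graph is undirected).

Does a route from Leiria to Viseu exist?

Yes

Explore from Leiria.
Distance 1: reach Faro.
Distance 2: reach Setúbal, Viseu.
Found Viseu.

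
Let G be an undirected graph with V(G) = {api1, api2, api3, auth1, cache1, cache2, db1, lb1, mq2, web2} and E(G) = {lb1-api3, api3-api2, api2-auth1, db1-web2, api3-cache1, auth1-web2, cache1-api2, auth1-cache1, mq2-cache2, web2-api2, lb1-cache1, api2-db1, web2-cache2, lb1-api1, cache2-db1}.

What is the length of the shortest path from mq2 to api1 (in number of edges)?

6

Distance 0: mq2.
Distance 1: cache2.
Distance 2: db1, web2.
Distance 3: api2, auth1.
Distance 4: api3, cache1.
Distance 5: lb1.
Distance 6: api1 — contains api1.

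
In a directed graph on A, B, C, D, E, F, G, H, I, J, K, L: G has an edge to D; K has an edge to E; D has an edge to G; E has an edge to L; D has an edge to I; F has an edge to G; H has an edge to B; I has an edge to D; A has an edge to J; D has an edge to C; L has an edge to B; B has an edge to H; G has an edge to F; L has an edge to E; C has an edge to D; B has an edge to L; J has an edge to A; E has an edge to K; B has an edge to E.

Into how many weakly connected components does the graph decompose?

From A: component {A, J}.
From B: component {B, E, H, K, L}.
From C: component {C, D, F, G, I}.
That's 3 components.

3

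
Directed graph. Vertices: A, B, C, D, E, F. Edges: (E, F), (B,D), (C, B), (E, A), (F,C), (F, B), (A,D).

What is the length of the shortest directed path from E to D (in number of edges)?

2

Distance 0: E.
Distance 1: A, F.
Distance 2: B, C, D — contains D.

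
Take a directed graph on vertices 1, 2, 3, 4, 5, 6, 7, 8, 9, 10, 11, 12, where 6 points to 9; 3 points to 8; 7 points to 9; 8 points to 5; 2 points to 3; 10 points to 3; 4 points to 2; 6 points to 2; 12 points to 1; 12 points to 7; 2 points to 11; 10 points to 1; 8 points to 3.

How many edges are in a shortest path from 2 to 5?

3

Distance 0: 2.
Distance 1: 3, 11.
Distance 2: 8.
Distance 3: 5 — contains 5.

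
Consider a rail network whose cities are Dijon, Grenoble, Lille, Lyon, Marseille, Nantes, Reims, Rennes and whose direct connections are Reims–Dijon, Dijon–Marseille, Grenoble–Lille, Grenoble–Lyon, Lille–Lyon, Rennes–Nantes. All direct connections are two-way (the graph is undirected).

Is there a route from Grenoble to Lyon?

Yes

Explore from Grenoble.
Distance 1: reach Lille, Lyon.
Found Lyon.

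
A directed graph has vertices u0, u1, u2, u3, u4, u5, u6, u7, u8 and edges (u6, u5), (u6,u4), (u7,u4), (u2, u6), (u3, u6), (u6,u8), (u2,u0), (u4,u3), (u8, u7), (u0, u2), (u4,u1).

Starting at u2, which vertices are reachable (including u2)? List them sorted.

u0, u1, u2, u3, u4, u5, u6, u7, u8

Start at u2.
Its neighbours: u0, u6.
Then their neighbours: u4, u5, u8.
Then next layer: u1, u3, u7.
Every vertex is now reached.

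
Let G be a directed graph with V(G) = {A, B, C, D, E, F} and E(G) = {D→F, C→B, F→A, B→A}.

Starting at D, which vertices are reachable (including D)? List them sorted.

A, D, F

Start at D.
Its neighbours: F.
Then their neighbours: A.
Nothing further is reachable.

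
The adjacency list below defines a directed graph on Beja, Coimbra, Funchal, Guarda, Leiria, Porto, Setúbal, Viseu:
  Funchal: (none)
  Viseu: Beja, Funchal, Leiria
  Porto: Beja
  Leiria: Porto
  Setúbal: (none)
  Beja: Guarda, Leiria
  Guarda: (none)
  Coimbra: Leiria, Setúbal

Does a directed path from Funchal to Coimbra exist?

No

Funchal has no outgoing edges, so nothing is reachable from it.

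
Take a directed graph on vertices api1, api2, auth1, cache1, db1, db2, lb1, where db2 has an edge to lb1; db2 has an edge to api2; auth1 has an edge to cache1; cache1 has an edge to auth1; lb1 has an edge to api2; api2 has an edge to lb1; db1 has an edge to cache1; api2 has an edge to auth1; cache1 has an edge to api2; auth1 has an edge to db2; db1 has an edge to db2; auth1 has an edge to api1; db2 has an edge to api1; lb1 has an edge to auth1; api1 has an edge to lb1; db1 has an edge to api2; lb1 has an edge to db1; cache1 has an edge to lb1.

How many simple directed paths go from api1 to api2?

api1→lb1→api2
api1→lb1→auth1→cache1→api2
api1→lb1→auth1→db2→api2
api1→lb1→db1→api2
api1→lb1→db1→cache1→api2
api1→lb1→db1→cache1→auth1→db2→api2
api1→lb1→db1→db2→api2

7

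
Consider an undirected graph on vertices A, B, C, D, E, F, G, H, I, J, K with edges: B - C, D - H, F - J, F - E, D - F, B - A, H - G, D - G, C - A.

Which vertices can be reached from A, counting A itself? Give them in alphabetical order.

Start at A.
Its neighbours: B, C.
Nothing further is reachable.

A, B, C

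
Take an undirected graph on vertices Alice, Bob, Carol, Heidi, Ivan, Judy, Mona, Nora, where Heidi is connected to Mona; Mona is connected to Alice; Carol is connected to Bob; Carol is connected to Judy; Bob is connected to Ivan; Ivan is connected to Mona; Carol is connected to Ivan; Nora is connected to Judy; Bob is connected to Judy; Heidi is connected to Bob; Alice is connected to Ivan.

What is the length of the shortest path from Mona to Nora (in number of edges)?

4

Distance 0: Mona.
Distance 1: Alice, Heidi, Ivan.
Distance 2: Bob, Carol.
Distance 3: Judy.
Distance 4: Nora — contains Nora.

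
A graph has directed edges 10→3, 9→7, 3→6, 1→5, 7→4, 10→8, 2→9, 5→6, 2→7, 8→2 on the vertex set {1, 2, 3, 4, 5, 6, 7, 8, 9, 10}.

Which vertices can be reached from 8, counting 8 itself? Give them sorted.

2, 4, 7, 8, 9

Start at 8.
Its neighbours: 2.
Then their neighbours: 7, 9.
Then next layer: 4.
Nothing further is reachable.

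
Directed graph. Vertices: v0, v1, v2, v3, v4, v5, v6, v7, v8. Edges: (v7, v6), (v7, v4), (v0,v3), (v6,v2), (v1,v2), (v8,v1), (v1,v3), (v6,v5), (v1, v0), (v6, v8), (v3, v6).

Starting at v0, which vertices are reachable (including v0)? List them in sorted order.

Start at v0.
Its neighbours: v3.
Then their neighbours: v6.
Then next layer: v2, v5, v8.
Then next layer: v1.
Nothing further is reachable.

v0, v1, v2, v3, v5, v6, v8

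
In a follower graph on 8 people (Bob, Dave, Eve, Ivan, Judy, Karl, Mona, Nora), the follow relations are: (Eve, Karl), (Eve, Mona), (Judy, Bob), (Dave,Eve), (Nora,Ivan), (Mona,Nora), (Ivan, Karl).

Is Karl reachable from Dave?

Yes

Explore from Dave.
Distance 1: reach Eve.
Distance 2: reach Karl, Mona.
Found Karl.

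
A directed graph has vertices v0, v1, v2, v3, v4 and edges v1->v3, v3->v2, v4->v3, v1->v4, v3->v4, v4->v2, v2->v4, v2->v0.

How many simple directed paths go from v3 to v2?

v3→v2
v3→v4→v2

2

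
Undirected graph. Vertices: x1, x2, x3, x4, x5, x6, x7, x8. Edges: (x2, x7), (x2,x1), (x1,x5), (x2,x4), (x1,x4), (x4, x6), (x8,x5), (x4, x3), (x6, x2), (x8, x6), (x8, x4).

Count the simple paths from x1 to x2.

8

x1–x2
x1–x4–x2
x1–x4–x6–x2
x1–x4–x8–x6–x2
x1–x5–x8–x4–x2
x1–x5–x8–x4–x6–x2
x1–x5–x8–x6–x2
x1–x5–x8–x6–x4–x2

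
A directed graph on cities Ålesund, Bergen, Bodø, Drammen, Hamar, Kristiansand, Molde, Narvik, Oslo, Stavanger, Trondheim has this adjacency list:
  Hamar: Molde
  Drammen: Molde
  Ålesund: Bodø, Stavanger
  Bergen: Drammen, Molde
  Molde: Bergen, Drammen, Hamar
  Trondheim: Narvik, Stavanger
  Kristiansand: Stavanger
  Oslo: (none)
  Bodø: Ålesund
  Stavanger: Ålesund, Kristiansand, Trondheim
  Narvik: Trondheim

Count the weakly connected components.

From Ålesund: component {Ålesund, Bodø, Kristiansand, Narvik, Stavanger, Trondheim}.
From Bergen: component {Bergen, Drammen, Hamar, Molde}.
From Oslo: component {Oslo}.
That's 3 components.

3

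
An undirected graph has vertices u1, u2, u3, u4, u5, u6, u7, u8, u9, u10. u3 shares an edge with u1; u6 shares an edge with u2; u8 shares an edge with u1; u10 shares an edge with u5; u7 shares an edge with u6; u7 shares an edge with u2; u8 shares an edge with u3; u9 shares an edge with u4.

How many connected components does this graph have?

From u1: component {u1, u3, u8}.
From u2: component {u2, u6, u7}.
From u4: component {u4, u9}.
From u5: component {u5, u10}.
That's 4 components.

4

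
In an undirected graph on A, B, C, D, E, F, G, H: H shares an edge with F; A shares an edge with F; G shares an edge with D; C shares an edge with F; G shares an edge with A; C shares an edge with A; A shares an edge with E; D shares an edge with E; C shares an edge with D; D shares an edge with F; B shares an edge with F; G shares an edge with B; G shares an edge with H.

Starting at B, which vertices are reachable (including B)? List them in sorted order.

Start at B.
Its neighbours: F, G.
Then their neighbours: A, C, D, H.
Then next layer: E.
Every vertex is now reached.

A, B, C, D, E, F, G, H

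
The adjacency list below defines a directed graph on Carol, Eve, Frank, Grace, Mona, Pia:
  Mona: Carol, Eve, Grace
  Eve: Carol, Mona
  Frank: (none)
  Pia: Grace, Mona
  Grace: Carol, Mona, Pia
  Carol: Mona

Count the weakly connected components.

From Carol: component {Carol, Eve, Grace, Mona, Pia}.
From Frank: component {Frank}.
That's 2 components.

2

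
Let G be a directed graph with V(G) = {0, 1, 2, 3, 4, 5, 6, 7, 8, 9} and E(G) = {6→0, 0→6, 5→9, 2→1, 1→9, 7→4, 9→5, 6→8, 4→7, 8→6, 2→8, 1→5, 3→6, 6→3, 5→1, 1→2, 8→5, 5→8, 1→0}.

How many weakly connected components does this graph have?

2

From 0: component {0, 1, 2, 3, 5, 6, 8, 9}.
From 4: component {4, 7}.
That's 2 components.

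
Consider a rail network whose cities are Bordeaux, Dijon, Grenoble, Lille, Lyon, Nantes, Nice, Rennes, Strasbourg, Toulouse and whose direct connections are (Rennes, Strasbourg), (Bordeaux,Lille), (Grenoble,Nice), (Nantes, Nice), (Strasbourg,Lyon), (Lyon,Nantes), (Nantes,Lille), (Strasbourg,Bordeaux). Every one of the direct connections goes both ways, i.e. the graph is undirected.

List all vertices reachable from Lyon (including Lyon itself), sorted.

Start at Lyon.
Its neighbours: Nantes, Strasbourg.
Then their neighbours: Bordeaux, Lille, Nice, Rennes.
Then next layer: Grenoble.
Nothing further is reachable.

Bordeaux, Grenoble, Lille, Lyon, Nantes, Nice, Rennes, Strasbourg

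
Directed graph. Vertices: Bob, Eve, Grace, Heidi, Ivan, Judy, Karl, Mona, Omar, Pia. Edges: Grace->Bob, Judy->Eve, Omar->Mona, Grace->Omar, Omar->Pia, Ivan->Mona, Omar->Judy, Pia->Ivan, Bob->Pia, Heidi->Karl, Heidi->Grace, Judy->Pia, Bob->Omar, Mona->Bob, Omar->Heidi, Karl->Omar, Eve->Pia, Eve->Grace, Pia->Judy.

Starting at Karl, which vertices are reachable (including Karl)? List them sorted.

Bob, Eve, Grace, Heidi, Ivan, Judy, Karl, Mona, Omar, Pia

Start at Karl.
Its neighbours: Omar.
Then their neighbours: Heidi, Judy, Mona, Pia.
Then next layer: Bob, Eve, Grace, Ivan.
Every vertex is now reached.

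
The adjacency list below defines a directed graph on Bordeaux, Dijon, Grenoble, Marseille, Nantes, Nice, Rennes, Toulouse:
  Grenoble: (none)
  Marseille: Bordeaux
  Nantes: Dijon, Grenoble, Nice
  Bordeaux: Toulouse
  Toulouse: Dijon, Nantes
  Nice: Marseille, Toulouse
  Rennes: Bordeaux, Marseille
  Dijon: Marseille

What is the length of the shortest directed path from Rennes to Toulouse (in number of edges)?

2

Distance 0: Rennes.
Distance 1: Bordeaux, Marseille.
Distance 2: Toulouse — contains Toulouse.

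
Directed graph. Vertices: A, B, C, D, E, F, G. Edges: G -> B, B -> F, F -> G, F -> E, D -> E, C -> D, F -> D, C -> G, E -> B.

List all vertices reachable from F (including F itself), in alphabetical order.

B, D, E, F, G

Start at F.
Its neighbours: D, E, G.
Then their neighbours: B.
Nothing further is reachable.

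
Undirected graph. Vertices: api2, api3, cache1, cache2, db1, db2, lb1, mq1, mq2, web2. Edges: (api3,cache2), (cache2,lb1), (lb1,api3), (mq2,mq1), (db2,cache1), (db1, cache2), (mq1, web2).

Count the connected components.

From api2: component {api2}.
From api3: component {api3, cache2, db1, lb1}.
From cache1: component {cache1, db2}.
From mq1: component {mq1, mq2, web2}.
That's 4 components.

4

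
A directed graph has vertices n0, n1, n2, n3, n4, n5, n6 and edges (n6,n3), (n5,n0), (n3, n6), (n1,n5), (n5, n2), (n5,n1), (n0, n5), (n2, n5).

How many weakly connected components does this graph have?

3

From n0: component {n0, n1, n2, n5}.
From n3: component {n3, n6}.
From n4: component {n4}.
That's 3 components.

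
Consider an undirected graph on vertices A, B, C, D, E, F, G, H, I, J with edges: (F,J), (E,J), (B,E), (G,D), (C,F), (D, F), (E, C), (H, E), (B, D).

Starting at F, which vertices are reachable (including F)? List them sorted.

B, C, D, E, F, G, H, J

Start at F.
Its neighbours: C, D, J.
Then their neighbours: B, E, G.
Then next layer: H.
Nothing further is reachable.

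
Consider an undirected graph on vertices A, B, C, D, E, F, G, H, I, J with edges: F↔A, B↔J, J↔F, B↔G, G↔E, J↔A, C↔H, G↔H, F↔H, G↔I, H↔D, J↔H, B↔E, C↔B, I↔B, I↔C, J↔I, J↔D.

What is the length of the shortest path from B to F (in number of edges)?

Distance 0: B.
Distance 1: C, E, G, I, J.
Distance 2: A, D, F, H — contains F.

2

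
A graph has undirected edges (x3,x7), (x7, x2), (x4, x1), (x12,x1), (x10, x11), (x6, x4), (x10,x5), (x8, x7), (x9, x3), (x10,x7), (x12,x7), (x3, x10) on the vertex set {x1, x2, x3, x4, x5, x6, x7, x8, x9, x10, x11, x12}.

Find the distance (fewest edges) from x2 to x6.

Distance 0: x2.
Distance 1: x7.
Distance 2: x3, x8, x10, x12.
Distance 3: x1, x5, x9, x11.
Distance 4: x4.
Distance 5: x6 — contains x6.

5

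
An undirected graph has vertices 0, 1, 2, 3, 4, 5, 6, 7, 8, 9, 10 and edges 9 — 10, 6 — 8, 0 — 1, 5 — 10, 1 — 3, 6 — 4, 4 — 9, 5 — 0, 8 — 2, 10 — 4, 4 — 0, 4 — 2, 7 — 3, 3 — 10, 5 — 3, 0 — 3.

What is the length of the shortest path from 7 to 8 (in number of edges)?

5

Distance 0: 7.
Distance 1: 3.
Distance 2: 0, 1, 5, 10.
Distance 3: 4, 9.
Distance 4: 2, 6.
Distance 5: 8 — contains 8.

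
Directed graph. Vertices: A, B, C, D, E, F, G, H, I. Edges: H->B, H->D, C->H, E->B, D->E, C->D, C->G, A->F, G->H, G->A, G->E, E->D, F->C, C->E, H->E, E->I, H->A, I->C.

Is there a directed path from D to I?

Yes

Explore from D.
Distance 1: reach E.
Distance 2: reach B, I.
Found I.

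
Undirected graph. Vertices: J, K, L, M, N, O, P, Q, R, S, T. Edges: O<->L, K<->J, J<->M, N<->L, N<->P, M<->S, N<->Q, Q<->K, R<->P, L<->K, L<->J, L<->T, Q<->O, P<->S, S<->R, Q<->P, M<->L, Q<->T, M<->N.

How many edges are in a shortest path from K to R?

3

Distance 0: K.
Distance 1: J, L, Q.
Distance 2: M, N, O, P, T.
Distance 3: R, S — contains R.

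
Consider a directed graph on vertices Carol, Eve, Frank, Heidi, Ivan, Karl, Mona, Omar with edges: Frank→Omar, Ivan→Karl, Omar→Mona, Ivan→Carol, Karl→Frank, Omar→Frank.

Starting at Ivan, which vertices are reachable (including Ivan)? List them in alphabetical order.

Carol, Frank, Ivan, Karl, Mona, Omar

Start at Ivan.
Its neighbours: Carol, Karl.
Then their neighbours: Frank.
Then next layer: Omar.
Then next layer: Mona.
Nothing further is reachable.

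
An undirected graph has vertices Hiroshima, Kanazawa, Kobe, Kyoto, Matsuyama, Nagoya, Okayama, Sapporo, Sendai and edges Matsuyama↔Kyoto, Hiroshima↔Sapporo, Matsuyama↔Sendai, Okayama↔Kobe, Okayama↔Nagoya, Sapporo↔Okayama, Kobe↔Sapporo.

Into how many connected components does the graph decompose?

From Hiroshima: component {Hiroshima, Kobe, Nagoya, Okayama, Sapporo}.
From Kanazawa: component {Kanazawa}.
From Kyoto: component {Kyoto, Matsuyama, Sendai}.
That's 3 components.

3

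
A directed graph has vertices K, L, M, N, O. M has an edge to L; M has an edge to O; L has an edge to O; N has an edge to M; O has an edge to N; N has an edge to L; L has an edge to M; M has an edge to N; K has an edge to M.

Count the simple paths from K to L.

3

K→M→L
K→M→N→L
K→M→O→N→L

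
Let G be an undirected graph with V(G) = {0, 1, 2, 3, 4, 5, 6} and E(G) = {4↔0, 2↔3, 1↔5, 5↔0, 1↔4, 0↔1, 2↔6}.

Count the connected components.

2

From 0: component {0, 1, 4, 5}.
From 2: component {2, 3, 6}.
That's 2 components.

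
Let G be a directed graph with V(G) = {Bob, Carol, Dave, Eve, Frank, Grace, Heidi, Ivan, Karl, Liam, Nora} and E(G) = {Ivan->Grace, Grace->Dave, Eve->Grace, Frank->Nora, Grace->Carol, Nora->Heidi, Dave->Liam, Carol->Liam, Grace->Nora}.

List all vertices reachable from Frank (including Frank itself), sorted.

Start at Frank.
Its neighbours: Nora.
Then their neighbours: Heidi.
Nothing further is reachable.

Frank, Heidi, Nora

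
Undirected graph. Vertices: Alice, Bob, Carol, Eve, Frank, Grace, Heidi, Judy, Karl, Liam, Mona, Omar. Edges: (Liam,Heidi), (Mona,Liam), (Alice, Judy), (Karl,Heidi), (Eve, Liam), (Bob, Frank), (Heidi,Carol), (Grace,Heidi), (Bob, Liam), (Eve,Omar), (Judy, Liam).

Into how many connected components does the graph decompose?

From Alice: component {Alice, Bob, Carol, Eve, Frank, Grace, Heidi, Judy, Karl, Liam, Mona, Omar}.
That's 1 component.

1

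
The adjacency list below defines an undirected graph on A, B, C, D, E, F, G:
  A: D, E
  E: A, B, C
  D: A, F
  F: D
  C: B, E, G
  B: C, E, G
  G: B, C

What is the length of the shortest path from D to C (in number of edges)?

Distance 0: D.
Distance 1: A, F.
Distance 2: E.
Distance 3: B, C — contains C.

3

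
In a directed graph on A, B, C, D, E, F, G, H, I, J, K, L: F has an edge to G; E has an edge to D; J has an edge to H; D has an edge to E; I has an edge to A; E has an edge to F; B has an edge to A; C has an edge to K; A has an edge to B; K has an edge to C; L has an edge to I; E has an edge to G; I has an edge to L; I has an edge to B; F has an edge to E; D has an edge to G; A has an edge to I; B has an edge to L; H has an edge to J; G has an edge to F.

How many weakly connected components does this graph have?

From A: component {A, B, I, L}.
From C: component {C, K}.
From D: component {D, E, F, G}.
From H: component {H, J}.
That's 4 components.

4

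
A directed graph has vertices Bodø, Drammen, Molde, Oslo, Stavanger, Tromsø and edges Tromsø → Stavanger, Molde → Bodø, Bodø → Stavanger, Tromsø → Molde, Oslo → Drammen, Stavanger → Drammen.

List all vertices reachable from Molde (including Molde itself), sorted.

Bodø, Drammen, Molde, Stavanger

Start at Molde.
Its neighbours: Bodø.
Then their neighbours: Stavanger.
Then next layer: Drammen.
Nothing further is reachable.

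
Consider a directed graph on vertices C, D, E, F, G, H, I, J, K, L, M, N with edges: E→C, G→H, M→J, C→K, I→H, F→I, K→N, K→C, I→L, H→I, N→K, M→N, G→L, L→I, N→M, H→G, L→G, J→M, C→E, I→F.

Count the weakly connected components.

3

From C: component {C, E, J, K, M, N}.
From D: component {D}.
From F: component {F, G, H, I, L}.
That's 3 components.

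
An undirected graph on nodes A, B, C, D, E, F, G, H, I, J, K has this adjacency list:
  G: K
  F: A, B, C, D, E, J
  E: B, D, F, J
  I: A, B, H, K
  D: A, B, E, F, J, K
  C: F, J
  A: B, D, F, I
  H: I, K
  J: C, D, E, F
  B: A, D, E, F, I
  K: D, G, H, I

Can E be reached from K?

Explore from K.
Distance 1: reach D, G, H, I.
Distance 2: reach A, B, E, F, J.
Found E.

Yes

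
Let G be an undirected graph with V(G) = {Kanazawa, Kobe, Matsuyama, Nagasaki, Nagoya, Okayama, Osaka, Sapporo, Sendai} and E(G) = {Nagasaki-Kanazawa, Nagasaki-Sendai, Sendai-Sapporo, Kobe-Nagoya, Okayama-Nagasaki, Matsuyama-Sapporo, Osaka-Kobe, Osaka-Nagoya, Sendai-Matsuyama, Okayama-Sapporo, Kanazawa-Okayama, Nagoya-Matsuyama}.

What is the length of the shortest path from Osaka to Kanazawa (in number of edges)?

5

Distance 0: Osaka.
Distance 1: Kobe, Nagoya.
Distance 2: Matsuyama.
Distance 3: Sapporo, Sendai.
Distance 4: Nagasaki, Okayama.
Distance 5: Kanazawa — contains Kanazawa.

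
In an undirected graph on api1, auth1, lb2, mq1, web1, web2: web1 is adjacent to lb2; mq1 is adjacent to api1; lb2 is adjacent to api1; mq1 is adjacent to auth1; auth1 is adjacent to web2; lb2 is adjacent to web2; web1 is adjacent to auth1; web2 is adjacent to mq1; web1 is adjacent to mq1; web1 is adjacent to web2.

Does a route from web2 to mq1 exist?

Yes

Explore from web2.
Distance 1: reach auth1, lb2, mq1, web1.
Found mq1.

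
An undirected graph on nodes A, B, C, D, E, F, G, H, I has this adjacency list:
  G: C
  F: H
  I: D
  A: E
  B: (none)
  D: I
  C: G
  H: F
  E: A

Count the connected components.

5

From A: component {A, E}.
From B: component {B}.
From C: component {C, G}.
From D: component {D, I}.
From F: component {F, H}.
That's 5 components.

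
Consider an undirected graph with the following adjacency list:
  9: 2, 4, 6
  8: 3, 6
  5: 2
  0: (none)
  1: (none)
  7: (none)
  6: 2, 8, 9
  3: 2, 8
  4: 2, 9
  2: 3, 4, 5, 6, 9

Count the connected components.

4

From 0: component {0}.
From 1: component {1}.
From 2: component {2, 3, 4, 5, 6, 8, 9}.
From 7: component {7}.
That's 4 components.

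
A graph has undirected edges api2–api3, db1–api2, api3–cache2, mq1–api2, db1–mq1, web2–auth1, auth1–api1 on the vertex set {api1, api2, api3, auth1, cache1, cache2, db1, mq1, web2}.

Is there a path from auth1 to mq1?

No

Explore from auth1.
Distance 1: reach api1, web2.
The search is exhausted without reaching mq1; it lies in a different component.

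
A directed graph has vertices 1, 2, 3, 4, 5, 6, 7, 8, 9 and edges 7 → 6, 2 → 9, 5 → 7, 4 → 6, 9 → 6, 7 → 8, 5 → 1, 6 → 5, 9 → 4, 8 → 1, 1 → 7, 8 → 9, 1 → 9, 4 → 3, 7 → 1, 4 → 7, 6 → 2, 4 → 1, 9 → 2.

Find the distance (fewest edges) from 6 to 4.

Distance 0: 6.
Distance 1: 2, 5.
Distance 2: 1, 7, 9.
Distance 3: 4, 8 — contains 4.

3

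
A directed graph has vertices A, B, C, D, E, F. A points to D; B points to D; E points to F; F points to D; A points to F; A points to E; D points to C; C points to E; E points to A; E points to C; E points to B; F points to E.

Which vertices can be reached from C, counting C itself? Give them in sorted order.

Start at C.
Its neighbours: E.
Then their neighbours: A, B, F.
Then next layer: D.
Every vertex is now reached.

A, B, C, D, E, F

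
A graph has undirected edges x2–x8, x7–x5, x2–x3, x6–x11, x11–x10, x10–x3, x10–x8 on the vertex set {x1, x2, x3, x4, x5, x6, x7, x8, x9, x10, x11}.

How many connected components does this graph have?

From x1: component {x1}.
From x2: component {x2, x3, x6, x8, x10, x11}.
From x4: component {x4}.
From x5: component {x5, x7}.
From x9: component {x9}.
That's 5 components.

5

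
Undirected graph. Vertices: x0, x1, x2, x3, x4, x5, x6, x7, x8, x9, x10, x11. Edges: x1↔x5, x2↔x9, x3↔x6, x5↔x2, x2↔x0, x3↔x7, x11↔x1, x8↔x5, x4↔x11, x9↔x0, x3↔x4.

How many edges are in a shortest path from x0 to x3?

6

Distance 0: x0.
Distance 1: x2, x9.
Distance 2: x5.
Distance 3: x1, x8.
Distance 4: x11.
Distance 5: x4.
Distance 6: x3 — contains x3.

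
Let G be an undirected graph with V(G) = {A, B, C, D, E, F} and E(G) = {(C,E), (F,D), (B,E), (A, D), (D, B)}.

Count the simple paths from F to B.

F–D–B

1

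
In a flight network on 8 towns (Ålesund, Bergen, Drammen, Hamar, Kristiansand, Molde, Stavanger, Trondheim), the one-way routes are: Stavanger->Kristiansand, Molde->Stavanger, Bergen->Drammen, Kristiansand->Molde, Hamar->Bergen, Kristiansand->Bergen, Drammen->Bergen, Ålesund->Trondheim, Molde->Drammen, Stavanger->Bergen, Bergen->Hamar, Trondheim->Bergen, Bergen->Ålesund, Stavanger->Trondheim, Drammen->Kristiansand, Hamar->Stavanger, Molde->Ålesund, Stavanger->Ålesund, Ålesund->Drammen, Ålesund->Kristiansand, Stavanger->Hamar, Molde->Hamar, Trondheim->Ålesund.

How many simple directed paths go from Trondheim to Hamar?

Trondheim→Ålesund→Drammen→Bergen→Hamar
Trondheim→Ålesund→Drammen→Kristiansand→Bergen→Hamar
Trondheim→Ålesund→Drammen→Kristiansand→Molde→Hamar
Trondheim→Ålesund→Drammen→Kristiansand→Molde→Stavanger→Bergen→Hamar
Trondheim→Ålesund→Drammen→Kristiansand→Molde→Stavanger→Hamar
Trondheim→Ålesund→Kristiansand→Bergen→Hamar
Trondheim→Ålesund→Kristiansand→Molde→Drammen→Bergen→Hamar
Trondheim→Ålesund→Kristiansand→Molde→Hamar
... and 9 more.

17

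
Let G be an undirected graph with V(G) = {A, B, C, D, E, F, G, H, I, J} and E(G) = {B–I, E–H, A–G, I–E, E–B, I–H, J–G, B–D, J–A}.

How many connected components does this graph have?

From A: component {A, G, J}.
From B: component {B, D, E, H, I}.
From C: component {C}.
From F: component {F}.
That's 4 components.

4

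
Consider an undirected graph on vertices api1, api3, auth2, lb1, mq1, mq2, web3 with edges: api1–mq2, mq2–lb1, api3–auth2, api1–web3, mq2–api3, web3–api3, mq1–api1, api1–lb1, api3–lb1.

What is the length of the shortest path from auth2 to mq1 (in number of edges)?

4

Distance 0: auth2.
Distance 1: api3.
Distance 2: lb1, mq2, web3.
Distance 3: api1.
Distance 4: mq1 — contains mq1.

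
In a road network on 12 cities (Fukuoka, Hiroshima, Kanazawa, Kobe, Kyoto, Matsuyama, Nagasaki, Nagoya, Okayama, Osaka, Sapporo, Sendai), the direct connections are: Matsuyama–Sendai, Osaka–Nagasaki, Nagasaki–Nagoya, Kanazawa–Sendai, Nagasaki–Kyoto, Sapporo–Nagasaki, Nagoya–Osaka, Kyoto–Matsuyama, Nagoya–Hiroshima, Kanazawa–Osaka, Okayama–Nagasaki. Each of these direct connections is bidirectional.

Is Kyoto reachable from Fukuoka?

No

Fukuoka has no edges, so nothing is reachable from it.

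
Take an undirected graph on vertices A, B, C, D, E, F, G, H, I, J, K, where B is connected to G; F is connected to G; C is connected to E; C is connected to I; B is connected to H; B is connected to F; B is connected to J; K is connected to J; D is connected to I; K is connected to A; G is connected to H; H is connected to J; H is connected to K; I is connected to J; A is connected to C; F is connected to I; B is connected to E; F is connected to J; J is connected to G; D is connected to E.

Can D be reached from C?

Yes

Explore from C.
Distance 1: reach A, E, I.
Distance 2: reach B, D, F, J, K.
Found D.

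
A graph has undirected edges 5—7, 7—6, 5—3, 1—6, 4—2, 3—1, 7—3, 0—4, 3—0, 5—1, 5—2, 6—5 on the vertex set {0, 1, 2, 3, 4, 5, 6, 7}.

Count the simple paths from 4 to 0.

8

4–0
4–2–5–1–3–0
4–2–5–1–6–7–3–0
4–2–5–3–0
4–2–5–6–1–3–0
4–2–5–6–7–3–0
4–2–5–7–3–0
4–2–5–7–6–1–3–0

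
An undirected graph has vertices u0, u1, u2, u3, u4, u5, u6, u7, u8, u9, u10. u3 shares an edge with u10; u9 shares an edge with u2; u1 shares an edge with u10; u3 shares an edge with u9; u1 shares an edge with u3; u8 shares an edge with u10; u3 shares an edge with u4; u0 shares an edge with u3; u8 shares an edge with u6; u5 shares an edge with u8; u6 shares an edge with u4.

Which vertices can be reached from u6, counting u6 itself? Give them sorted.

u0, u1, u2, u3, u4, u5, u6, u8, u9, u10

Start at u6.
Its neighbours: u4, u8.
Then their neighbours: u3, u5, u10.
Then next layer: u0, u1, u9.
Then next layer: u2.
Nothing further is reachable.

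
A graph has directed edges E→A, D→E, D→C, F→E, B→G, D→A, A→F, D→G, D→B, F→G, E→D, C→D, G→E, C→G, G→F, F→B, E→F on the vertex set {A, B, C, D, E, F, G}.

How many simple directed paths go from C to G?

C→D→A→F→B→G
C→D→A→F→G
C→D→B→G
C→D→E→A→F→B→G
C→D→E→A→F→G
C→D→E→F→B→G
C→D→E→F→G
C→D→G
C→G

9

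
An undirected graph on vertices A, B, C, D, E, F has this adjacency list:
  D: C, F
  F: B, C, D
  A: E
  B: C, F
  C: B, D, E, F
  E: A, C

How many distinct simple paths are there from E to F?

3

E–C–B–F
E–C–D–F
E–C–F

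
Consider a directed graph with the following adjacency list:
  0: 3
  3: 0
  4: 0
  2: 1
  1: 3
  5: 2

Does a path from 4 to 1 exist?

No

Explore from 4.
Distance 1: reach 0.
Distance 2: reach 3.
The search from 4 is exhausted; no directed path reaches 1.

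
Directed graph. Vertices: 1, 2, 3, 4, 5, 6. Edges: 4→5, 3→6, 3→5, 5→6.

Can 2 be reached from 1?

No

1 has no outgoing edges, so nothing is reachable from it.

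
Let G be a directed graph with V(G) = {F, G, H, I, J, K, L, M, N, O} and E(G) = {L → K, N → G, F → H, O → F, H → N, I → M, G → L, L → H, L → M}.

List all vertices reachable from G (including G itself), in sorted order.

Start at G.
Its neighbours: L.
Then their neighbours: H, K, M.
Then next layer: N.
Nothing further is reachable.

G, H, K, L, M, N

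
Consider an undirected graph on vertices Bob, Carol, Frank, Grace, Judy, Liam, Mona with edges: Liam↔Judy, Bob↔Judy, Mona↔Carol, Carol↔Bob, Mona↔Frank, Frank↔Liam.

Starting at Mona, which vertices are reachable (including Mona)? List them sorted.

Bob, Carol, Frank, Judy, Liam, Mona

Start at Mona.
Its neighbours: Carol, Frank.
Then their neighbours: Bob, Liam.
Then next layer: Judy.
Nothing further is reachable.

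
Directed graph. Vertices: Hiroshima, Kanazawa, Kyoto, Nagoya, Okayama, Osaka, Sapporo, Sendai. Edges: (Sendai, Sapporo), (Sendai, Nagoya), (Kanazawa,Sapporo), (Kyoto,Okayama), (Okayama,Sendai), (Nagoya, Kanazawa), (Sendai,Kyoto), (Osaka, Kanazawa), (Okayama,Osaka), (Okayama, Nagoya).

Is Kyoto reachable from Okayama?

Yes

Explore from Okayama.
Distance 1: reach Nagoya, Osaka, Sendai.
Distance 2: reach Kanazawa, Kyoto, Sapporo.
Found Kyoto.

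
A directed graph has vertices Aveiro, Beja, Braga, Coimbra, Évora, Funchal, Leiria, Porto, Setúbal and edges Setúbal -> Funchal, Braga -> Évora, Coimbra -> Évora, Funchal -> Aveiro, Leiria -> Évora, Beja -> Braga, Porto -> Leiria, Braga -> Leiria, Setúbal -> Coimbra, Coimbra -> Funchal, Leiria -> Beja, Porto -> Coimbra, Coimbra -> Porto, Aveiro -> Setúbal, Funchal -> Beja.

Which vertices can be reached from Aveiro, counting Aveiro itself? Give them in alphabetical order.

Start at Aveiro.
Its neighbours: Setúbal.
Then their neighbours: Coimbra, Funchal.
Then next layer: Beja, Évora, Porto.
Then next layer: Braga, Leiria.
Every vertex is now reached.

Aveiro, Beja, Braga, Coimbra, Évora, Funchal, Leiria, Porto, Setúbal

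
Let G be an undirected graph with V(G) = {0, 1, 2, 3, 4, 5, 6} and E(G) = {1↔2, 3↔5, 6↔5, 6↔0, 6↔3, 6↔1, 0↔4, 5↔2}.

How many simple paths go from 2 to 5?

2–1–6–3–5
2–1–6–5
2–5

3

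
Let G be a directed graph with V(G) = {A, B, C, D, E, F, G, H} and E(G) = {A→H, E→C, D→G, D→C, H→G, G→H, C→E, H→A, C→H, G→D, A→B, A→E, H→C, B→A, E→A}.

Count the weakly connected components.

From A: component {A, B, C, D, E, G, H}.
From F: component {F}.
That's 2 components.

2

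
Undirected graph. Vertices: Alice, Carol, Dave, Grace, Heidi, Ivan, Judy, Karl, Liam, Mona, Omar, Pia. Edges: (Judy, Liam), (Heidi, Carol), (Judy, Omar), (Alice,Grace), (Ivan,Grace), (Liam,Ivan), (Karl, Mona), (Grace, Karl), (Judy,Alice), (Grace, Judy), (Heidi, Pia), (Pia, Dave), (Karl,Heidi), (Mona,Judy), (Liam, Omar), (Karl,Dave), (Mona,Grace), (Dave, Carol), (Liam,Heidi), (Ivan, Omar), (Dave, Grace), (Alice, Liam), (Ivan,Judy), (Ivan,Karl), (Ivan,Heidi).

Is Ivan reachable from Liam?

Explore from Liam.
Distance 1: reach Alice, Heidi, Ivan, Judy, Omar.
Found Ivan.

Yes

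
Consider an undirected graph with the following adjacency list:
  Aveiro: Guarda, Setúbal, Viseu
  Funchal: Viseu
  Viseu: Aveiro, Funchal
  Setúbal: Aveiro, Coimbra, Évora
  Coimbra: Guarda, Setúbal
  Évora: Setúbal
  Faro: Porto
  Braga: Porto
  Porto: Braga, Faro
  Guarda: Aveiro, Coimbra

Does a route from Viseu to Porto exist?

No

Explore from Viseu.
Distance 1: reach Aveiro, Funchal.
Distance 2: reach Guarda, Setúbal.
Distance 3: reach Coimbra, Évora.
The search is exhausted without reaching Porto; it lies in a different component.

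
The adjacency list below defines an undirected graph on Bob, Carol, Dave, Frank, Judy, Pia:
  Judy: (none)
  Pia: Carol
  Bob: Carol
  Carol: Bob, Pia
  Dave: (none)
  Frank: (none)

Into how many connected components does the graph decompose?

From Bob: component {Bob, Carol, Pia}.
From Dave: component {Dave}.
From Frank: component {Frank}.
From Judy: component {Judy}.
That's 4 components.

4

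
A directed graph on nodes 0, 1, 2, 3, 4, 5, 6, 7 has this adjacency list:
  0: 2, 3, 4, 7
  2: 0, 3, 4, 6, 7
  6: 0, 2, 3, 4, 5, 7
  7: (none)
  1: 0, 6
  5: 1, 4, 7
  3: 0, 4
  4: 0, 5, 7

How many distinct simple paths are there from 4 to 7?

4→0→2→6→5→7
4→0→2→6→7
4→0→2→7
4→0→7
4→5→1→0→2→6→7
4→5→1→0→2→7
4→5→1→0→7
4→5→1→6→0→2→7
... and 9 more.

17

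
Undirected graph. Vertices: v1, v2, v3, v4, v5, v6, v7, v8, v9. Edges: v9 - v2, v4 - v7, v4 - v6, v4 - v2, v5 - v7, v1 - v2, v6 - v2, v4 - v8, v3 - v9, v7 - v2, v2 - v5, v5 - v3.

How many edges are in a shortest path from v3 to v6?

Distance 0: v3.
Distance 1: v5, v9.
Distance 2: v2, v7.
Distance 3: v1, v4, v6 — contains v6.

3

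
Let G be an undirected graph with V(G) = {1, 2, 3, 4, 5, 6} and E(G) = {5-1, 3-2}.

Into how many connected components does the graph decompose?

4

From 1: component {1, 5}.
From 2: component {2, 3}.
From 4: component {4}.
From 6: component {6}.
That's 4 components.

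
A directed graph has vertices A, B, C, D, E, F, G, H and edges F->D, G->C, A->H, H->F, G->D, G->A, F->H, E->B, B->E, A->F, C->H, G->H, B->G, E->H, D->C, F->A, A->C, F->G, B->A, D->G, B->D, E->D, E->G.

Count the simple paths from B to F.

28

B→A→C→H→F
B→A→F
B→A→H→F
B→D→C→H→F
B→D→G→A→C→H→F
B→D→G→A→F
B→D→G→A→H→F
B→D→G→C→H→F
... and 20 more.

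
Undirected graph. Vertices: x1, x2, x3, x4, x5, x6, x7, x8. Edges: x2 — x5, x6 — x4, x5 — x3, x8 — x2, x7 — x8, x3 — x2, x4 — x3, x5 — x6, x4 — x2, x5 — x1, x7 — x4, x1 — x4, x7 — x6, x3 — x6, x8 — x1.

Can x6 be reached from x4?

Explore from x4.
Distance 1: reach x1, x2, x3, x6, x7.
Found x6.

Yes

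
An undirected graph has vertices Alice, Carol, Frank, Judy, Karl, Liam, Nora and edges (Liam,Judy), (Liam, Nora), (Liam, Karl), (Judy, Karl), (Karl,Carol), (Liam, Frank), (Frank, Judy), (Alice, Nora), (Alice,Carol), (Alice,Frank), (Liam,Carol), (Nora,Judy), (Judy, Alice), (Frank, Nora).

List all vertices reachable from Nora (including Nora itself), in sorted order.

Alice, Carol, Frank, Judy, Karl, Liam, Nora

Start at Nora.
Its neighbours: Alice, Frank, Judy, Liam.
Then their neighbours: Carol, Karl.
Every vertex is now reached.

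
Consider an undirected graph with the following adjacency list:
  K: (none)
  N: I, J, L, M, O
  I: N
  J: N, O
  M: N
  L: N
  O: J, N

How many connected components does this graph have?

From I: component {I, J, L, M, N, O}.
From K: component {K}.
That's 2 components.

2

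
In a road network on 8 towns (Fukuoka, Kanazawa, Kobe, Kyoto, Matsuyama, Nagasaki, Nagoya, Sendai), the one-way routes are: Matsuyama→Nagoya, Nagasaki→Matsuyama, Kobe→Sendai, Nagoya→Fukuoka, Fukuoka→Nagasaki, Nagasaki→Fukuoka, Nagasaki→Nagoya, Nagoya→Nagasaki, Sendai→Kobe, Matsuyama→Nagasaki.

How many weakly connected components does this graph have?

From Fukuoka: component {Fukuoka, Matsuyama, Nagasaki, Nagoya}.
From Kanazawa: component {Kanazawa}.
From Kobe: component {Kobe, Sendai}.
From Kyoto: component {Kyoto}.
That's 4 components.

4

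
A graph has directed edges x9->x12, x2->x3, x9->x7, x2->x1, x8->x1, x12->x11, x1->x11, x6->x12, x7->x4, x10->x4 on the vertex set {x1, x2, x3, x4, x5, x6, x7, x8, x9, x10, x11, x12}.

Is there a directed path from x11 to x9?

x11 has no outgoing edges, so nothing is reachable from it.

No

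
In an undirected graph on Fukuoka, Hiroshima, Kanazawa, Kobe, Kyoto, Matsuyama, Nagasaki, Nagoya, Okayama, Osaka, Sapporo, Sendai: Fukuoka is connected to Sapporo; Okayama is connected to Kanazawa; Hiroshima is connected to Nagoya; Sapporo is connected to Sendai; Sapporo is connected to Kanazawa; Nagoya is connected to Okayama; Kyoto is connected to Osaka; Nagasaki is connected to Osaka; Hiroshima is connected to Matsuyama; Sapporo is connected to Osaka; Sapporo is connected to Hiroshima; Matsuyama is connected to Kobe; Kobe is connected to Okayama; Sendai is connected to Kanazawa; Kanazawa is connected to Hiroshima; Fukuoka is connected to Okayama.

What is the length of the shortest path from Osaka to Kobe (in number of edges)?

4

Distance 0: Osaka.
Distance 1: Kyoto, Nagasaki, Sapporo.
Distance 2: Fukuoka, Hiroshima, Kanazawa, Sendai.
Distance 3: Matsuyama, Nagoya, Okayama.
Distance 4: Kobe — contains Kobe.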